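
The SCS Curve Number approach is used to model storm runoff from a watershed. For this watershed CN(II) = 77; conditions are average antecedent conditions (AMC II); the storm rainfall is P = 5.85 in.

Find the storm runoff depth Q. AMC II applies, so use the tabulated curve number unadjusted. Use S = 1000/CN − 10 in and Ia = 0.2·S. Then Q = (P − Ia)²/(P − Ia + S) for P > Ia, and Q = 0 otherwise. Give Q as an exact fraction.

Q = 65431921/19541060 in ≈ 3.348 in

Average conditions: CN = 77 (no AMC adjustment).
Max retention: S = 1000/77 − 10 = 230/77 in (≈ 2.987 in)
Ia = 0.2·(230/77) = 46/77 in ≈ 0.597 in
P − Ia = 5.850 − 0.597 = 8089/1540 ≈ 5.253 in (> 0, runoff occurs)
Runoff Q = (P−Ia)²/(P−Ia+S) = (5.253)²/(5.253+2.987) = 65431921/19541060 ≈ 3.348 in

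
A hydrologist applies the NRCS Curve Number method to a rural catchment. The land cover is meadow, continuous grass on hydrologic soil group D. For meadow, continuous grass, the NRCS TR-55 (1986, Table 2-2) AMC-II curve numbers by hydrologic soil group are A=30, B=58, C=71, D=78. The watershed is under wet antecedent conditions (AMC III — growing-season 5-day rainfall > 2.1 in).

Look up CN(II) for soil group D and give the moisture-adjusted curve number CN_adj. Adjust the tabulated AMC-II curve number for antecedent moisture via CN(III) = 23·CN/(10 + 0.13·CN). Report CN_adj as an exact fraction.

NRCS table: meadow, continuous grass, soil group D → CN(II) = 78
Wet (AMC III): CN(III) = 23·78/(10 + 0.13·78) = 1794/(1007/50) = 89700/1007 ≈ 89.076

CN_adj = 89700/1007 ≈ 89.076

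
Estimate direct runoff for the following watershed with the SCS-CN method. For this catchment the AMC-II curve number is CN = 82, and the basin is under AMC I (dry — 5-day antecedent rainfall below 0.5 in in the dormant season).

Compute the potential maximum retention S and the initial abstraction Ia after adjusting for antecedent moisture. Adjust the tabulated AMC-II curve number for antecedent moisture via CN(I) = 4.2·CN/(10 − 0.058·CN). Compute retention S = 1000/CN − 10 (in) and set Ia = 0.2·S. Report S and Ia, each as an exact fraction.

Adjust CN=82 to AMC I: 4.2·82/(10 − 0.058·82) → (1722/5) ÷ (1311/250) = 28700/437 ≈ 65.675
Retention S: 1000/CN − 10 with CN=65.675 → S = 1500/287 ≈ 5.226 in
Initial abstraction Ia = S/5 = (1500/287)/5 = 300/287 ≈ 1.045 in

S = 1500/287 in ≈ 5.226 in; Ia = 300/287 in ≈ 1.045 in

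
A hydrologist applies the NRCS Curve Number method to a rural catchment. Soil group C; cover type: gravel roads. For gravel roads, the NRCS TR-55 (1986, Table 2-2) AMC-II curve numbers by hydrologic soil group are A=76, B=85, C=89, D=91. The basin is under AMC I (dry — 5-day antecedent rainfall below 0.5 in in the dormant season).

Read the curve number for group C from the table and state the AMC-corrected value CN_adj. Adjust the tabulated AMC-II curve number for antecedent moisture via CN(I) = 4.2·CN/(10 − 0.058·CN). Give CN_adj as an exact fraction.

NRCS table: gravel roads, soil group C → CN(II) = 89
CN(I) from CN(II)=89: (4.2·89)/(10 − 0.058·89) = 186900/2419 ≈ 77.263

CN_adj = 186900/2419 ≈ 77.263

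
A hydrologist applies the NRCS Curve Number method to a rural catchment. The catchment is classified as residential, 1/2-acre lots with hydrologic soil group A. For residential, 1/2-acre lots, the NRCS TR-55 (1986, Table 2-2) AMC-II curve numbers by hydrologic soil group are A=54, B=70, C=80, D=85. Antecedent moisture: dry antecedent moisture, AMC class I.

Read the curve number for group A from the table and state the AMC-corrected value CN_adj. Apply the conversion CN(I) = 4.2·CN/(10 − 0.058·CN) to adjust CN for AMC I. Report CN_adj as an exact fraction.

CN_adj = 56700/1717 ≈ 33.023

NRCS table: residential, 1/2-acre lots, soil group A → CN(II) = 54
Dry (AMC I): CN(I) = 4.2·54/(10 − 0.058·54) = (1134/5)/(1717/250) = 56700/1717 ≈ 33.023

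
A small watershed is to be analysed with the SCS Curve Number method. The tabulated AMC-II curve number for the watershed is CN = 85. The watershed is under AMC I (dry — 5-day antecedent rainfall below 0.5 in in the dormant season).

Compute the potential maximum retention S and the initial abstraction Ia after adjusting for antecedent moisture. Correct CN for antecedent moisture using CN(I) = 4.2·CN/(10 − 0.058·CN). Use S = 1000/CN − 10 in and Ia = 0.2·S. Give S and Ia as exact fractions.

S = 500/119 in ≈ 4.202 in; Ia = 100/119 in ≈ 0.840 in

Dry (AMC I): CN(I) = 4.2·85/(10 − 0.058·85) = 357/(507/100) = 11900/169 ≈ 70.414
Retention S: 1000/CN − 10 with CN=70.414 → S = 500/119 ≈ 4.202 in
Initial abstraction Ia = S/5 = (500/119)/5 = 100/119 ≈ 0.840 in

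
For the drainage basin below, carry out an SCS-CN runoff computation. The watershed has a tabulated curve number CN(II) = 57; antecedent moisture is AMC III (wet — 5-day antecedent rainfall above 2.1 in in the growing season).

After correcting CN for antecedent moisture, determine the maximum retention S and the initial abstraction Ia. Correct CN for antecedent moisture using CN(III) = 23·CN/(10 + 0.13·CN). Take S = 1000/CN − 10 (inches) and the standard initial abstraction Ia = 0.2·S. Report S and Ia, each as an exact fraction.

S = 4300/1311 in ≈ 3.280 in; Ia = 860/1311 in ≈ 0.656 in

Adjust CN=57 to AMC III: 23·57/(10 + 0.13·57) → 1311 ÷ (1741/100) = 131100/1741 ≈ 75.302
Max retention: S = 1000/(131100/1741) − 10 = 4300/1311 in (≈ 3.280 in)
Ia = 0.2·(4300/1311) = 860/1311 in ≈ 0.656 in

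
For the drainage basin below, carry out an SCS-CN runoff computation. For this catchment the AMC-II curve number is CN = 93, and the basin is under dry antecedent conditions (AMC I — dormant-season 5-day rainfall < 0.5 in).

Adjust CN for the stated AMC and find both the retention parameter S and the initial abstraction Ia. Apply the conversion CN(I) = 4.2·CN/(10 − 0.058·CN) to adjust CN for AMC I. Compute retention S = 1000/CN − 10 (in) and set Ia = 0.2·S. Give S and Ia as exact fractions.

S = 500/279 in ≈ 1.792 in; Ia = 100/279 in ≈ 0.358 in

Dry (AMC I): CN(I) = 4.2·93/(10 − 0.058·93) = (1953/5)/(2303/500) = 27900/329 ≈ 84.802
S = 1000/(27900/329) − 10 = 500/279 in ≈ 1.792 in
Ia = 0.2S: 0.2·1.792 = 0.358 in (exactly 100/279)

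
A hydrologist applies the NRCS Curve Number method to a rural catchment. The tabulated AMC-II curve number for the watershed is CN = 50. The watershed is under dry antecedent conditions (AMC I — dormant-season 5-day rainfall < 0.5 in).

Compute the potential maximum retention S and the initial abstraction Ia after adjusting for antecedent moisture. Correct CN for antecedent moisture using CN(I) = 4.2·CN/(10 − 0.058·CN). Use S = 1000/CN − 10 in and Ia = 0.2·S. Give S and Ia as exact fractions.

CN(I) from CN(II)=50: (4.2·50)/(10 − 0.058·50) = 2100/71 ≈ 29.577
Retention S: 1000/CN − 10 with CN=29.577 → S = 500/21 ≈ 23.810 in
Initial abstraction Ia = S/5 = (500/21)/5 = 100/21 ≈ 4.762 in

S = 500/21 in ≈ 23.810 in; Ia = 100/21 in ≈ 4.762 in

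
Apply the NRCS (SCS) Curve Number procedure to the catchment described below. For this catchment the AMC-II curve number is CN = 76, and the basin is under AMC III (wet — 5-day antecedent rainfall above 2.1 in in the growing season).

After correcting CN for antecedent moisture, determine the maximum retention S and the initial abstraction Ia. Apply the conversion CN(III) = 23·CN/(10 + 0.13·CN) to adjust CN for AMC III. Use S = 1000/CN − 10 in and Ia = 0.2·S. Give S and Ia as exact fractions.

S = 600/437 in ≈ 1.373 in; Ia = 120/437 in ≈ 0.275 in

Adjust CN=76 to AMC III: 23·76/(10 + 0.13·76) → 1748 ÷ (497/25) = 43700/497 ≈ 87.928
S = 1000/(43700/497) − 10 = 600/437 in ≈ 1.373 in
Initial abstraction Ia = S/5 = (600/437)/5 = 120/437 ≈ 0.275 in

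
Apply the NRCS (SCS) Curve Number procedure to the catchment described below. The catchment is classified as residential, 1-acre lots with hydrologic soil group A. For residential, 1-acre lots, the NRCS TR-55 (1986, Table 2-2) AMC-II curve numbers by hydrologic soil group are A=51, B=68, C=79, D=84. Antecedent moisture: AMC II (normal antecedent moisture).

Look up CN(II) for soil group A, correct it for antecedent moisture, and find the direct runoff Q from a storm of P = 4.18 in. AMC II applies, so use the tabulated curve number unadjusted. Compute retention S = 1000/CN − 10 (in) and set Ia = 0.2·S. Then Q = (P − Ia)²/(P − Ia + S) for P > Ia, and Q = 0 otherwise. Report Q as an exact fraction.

Q = 33166081/77160450 in ≈ 0.430 in

NRCS table: residential, 1-acre lots, soil group A → CN(II) = 51
Average conditions: CN = 51 (no AMC adjustment).
Retention S: 1000/CN − 10 with CN=51.000 → S = 490/51 ≈ 9.608 in
Ia = 0.2·(490/51) = 98/51 in ≈ 1.922 in
Excess rainfall: 4.180 − 1.922 = 2.258 in; P > Ia so Q > 0
Q: (5759/2550)² ÷ (30259/2550) = 33166081/77160450 in (≈ 0.430 in)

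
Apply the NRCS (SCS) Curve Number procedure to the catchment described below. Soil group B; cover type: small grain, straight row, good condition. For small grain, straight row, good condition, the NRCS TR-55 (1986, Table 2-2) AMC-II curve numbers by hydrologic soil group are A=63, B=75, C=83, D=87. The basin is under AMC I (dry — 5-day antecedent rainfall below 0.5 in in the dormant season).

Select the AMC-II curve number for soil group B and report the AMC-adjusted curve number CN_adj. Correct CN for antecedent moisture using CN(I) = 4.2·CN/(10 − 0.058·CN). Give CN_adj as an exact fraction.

CN_adj = 6300/113 ≈ 55.752

NRCS table: small grain, straight row, good condition, soil group B → CN(II) = 75
CN(I) from CN(II)=75: (4.2·75)/(10 − 0.058·75) = 6300/113 ≈ 55.752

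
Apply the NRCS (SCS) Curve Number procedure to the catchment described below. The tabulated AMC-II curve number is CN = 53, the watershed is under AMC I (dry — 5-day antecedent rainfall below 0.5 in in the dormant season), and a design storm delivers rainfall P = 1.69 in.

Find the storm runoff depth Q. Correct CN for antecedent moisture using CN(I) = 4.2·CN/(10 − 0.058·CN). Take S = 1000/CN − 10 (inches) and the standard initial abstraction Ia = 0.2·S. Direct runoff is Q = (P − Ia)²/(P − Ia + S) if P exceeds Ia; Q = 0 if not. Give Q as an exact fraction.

CN(I) from CN(II)=53: (4.2·53)/(10 − 0.058·53) = 111300/3463 ≈ 32.140
Max retention: S = 1000/(111300/3463) − 10 = 23500/1113 in (≈ 21.114 in)
Initial abstraction Ia = S/5 = (23500/1113)/5 = 4700/1113 ≈ 4.223 in
P = 1.690 ≤ Ia = 4.223 in: entire storm abstracted, Q = 0.

Q = 0 in ≈ 0.000 in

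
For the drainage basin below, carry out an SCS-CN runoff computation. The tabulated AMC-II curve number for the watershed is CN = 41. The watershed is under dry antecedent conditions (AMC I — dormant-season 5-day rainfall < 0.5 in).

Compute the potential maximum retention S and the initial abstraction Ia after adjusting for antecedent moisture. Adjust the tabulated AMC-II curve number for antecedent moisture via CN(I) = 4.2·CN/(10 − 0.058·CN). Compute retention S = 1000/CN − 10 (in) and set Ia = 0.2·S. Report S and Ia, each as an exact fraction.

Dry (AMC I): CN(I) = 4.2·41/(10 − 0.058·41) = (861/5)/(3811/500) = 86100/3811 ≈ 22.592
S = 1000/(86100/3811) − 10 = 29500/861 in ≈ 34.262 in
Ia = 0.2S: 0.2·34.262 = 6.852 in (exactly 5900/861)

S = 29500/861 in ≈ 34.262 in; Ia = 5900/861 in ≈ 6.852 in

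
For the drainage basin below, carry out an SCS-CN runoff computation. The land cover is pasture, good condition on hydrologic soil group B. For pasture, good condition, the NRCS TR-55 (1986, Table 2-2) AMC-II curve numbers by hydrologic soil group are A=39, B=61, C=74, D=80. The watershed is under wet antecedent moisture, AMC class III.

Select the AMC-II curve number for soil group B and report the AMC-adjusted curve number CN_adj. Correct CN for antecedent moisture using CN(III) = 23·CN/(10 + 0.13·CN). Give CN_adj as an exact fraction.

CN_adj = 140300/1793 ≈ 78.249

NRCS table: pasture, good condition, soil group B → CN(II) = 61
Adjust CN=61 to AMC III: 23·61/(10 + 0.13·61) → 1403 ÷ (1793/100) = 140300/1793 ≈ 78.249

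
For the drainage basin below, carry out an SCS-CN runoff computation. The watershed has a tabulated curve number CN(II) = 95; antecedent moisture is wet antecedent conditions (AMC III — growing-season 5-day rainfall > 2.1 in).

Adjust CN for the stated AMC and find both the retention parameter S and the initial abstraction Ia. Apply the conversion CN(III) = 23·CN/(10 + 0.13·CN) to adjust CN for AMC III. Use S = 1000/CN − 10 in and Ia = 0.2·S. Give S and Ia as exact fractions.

S = 100/437 in ≈ 0.229 in; Ia = 20/437 in ≈ 0.046 in

Adjust CN=95 to AMC III: 23·95/(10 + 0.13·95) → 2185 ÷ (447/20) = 43700/447 ≈ 97.763
S = 1000/(43700/447) − 10 = 100/437 in ≈ 0.229 in
Initial abstraction Ia = S/5 = (100/437)/5 = 20/437 ≈ 0.046 in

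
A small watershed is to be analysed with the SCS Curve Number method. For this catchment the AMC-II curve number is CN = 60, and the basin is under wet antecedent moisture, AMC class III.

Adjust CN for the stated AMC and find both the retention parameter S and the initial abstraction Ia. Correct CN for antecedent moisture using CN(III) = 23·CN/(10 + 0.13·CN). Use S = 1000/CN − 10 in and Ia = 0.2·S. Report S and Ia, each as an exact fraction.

CN(III) from CN(II)=60: (23·60)/(10 + 0.13·60) = 6900/89 ≈ 77.528
Max retention: S = 1000/(6900/89) − 10 = 200/69 in (≈ 2.899 in)
Ia = 0.2·(200/69) = 40/69 in ≈ 0.580 in

S = 200/69 in ≈ 2.899 in; Ia = 40/69 in ≈ 0.580 in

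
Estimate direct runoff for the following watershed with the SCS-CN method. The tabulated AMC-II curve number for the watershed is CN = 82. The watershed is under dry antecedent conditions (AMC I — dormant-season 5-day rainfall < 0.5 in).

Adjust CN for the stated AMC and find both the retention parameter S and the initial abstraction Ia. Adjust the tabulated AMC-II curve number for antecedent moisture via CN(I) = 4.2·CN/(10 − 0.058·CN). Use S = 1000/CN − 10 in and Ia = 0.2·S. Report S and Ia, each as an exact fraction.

Dry (AMC I): CN(I) = 4.2·82/(10 − 0.058·82) = (1722/5)/(1311/250) = 28700/437 ≈ 65.675
Retention S: 1000/CN − 10 with CN=65.675 → S = 1500/287 ≈ 5.226 in
Ia = 0.2·(1500/287) = 300/287 in ≈ 1.045 in

S = 1500/287 in ≈ 5.226 in; Ia = 300/287 in ≈ 1.045 in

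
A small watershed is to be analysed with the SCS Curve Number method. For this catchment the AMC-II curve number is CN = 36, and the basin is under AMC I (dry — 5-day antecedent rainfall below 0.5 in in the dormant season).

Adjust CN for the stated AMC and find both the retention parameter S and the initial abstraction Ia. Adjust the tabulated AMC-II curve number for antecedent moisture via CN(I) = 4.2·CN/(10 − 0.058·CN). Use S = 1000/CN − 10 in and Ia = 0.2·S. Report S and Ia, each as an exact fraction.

CN(I) from CN(II)=36: (4.2·36)/(10 − 0.058·36) = 18900/989 ≈ 19.110
Max retention: S = 1000/(18900/989) − 10 = 8000/189 in (≈ 42.328 in)
Initial abstraction Ia = S/5 = (8000/189)/5 = 1600/189 ≈ 8.466 in

S = 8000/189 in ≈ 42.328 in; Ia = 1600/189 in ≈ 8.466 in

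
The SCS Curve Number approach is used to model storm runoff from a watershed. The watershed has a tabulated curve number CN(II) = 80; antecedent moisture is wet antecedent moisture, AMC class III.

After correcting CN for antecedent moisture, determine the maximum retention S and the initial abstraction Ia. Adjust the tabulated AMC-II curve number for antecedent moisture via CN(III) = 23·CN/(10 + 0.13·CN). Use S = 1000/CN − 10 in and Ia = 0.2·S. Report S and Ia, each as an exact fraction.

Wet (AMC III): CN(III) = 23·80/(10 + 0.13·80) = 1840/(102/5) = 4600/51 ≈ 90.196
Max retention: S = 1000/(4600/51) − 10 = 25/23 in (≈ 1.087 in)
Ia = 0.2·(25/23) = 5/23 in ≈ 0.217 in

S = 25/23 in ≈ 1.087 in; Ia = 5/23 in ≈ 0.217 in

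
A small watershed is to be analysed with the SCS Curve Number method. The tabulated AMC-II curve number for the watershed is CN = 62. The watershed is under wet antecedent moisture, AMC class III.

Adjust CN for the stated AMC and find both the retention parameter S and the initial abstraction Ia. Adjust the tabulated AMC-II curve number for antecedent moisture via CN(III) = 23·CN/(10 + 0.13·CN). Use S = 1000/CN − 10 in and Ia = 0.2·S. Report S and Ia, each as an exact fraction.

S = 1900/713 in ≈ 2.665 in; Ia = 380/713 in ≈ 0.533 in

Wet (AMC III): CN(III) = 23·62/(10 + 0.13·62) = 1426/(903/50) = 71300/903 ≈ 78.959
Retention S: 1000/CN − 10 with CN=78.959 → S = 1900/713 ≈ 2.665 in
Ia = 0.2S: 0.2·2.665 = 0.533 in (exactly 380/713)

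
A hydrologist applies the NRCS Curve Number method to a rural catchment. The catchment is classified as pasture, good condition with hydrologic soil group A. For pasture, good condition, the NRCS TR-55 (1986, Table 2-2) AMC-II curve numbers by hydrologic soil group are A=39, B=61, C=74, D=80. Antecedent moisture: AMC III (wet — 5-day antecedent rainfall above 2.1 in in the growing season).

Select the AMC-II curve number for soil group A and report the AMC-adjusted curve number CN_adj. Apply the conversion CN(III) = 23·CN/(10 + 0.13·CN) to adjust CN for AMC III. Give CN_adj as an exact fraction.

CN_adj = 89700/1507 ≈ 59.522

NRCS table: pasture, good condition, soil group A → CN(II) = 39
CN(III) from CN(II)=39: (23·39)/(10 + 0.13·39) = 89700/1507 ≈ 59.522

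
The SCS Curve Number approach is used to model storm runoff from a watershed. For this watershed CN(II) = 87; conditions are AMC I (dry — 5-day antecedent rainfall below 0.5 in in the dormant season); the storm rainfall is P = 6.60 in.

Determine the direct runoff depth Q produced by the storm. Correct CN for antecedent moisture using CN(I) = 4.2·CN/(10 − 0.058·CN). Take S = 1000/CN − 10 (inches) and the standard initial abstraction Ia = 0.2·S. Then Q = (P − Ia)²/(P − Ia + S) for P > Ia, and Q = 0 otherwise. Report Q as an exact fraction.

Q = 2893471681/788268285 in ≈ 3.671 in

CN(I) from CN(II)=87: (4.2·87)/(10 − 0.058·87) = 182700/2477 ≈ 73.759
S = 1000/(182700/2477) − 10 = 6500/1827 in ≈ 3.558 in
Ia = 0.2·(6500/1827) = 1300/1827 in ≈ 0.712 in
Since P=6.600 > Ia=0.712: effective rainfall P−Ia = 53791/9135 in
Q: (53791/9135)² ÷ (86291/9135) = 2893471681/788268285 in (≈ 3.671 in)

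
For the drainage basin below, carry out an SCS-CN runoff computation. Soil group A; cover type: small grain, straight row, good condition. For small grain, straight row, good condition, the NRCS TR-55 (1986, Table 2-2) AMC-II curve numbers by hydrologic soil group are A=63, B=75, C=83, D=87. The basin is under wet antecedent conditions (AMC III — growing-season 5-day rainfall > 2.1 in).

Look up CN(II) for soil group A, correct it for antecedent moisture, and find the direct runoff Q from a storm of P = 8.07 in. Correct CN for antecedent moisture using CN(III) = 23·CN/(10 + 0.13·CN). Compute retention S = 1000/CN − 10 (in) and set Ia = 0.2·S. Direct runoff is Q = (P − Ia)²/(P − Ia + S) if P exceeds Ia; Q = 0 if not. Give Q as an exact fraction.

NRCS table: small grain, straight row, good condition, soil group A → CN(II) = 63
Adjust CN=63 to AMC III: 23·63/(10 + 0.13·63) → 1449 ÷ (1819/100) = 144900/1819 ≈ 79.659
Max retention: S = 1000/(144900/1819) − 10 = 3700/1449 in (≈ 2.553 in)
Ia = 0.2S: 0.2·2.553 = 0.511 in (exactly 740/1449)
Excess rainfall: 8.070 − 0.511 = 7.559 in; P > Ia so Q > 0
Runoff Q = (P−Ia)²/(P−Ia+S) = (7.559)²/(7.559+2.553) = 1199776287649/212328200700 ≈ 5.651 in

Q = 1199776287649/212328200700 in ≈ 5.651 in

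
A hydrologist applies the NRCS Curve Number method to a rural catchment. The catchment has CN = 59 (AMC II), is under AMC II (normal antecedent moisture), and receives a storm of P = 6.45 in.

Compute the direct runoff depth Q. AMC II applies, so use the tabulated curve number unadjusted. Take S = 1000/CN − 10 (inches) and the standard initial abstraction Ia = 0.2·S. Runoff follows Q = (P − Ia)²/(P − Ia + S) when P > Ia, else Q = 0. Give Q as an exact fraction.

Average conditions: CN = 59 (no AMC adjustment).
Max retention: S = 1000/59 − 10 = 410/59 in (≈ 6.949 in)
Ia = 0.2·(410/59) = 82/59 in ≈ 1.390 in
Excess rainfall: 6.450 − 1.390 = 5.060 in; P > Ia so Q > 0
Runoff Q = (P−Ia)²/(P−Ia+S) = (5.060)²/(5.060+6.949) = 35652841/16721780 ≈ 2.132 in

Q = 35652841/16721780 in ≈ 2.132 in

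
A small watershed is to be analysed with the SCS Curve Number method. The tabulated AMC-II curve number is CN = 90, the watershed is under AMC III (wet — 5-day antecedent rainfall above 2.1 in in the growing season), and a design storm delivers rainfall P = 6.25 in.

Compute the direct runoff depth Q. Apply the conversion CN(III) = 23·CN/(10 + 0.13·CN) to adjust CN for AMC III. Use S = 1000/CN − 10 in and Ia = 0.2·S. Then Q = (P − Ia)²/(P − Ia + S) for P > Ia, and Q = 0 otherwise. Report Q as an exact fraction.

Q = 5191805/909972 in ≈ 5.705 in

CN(III) from CN(II)=90: (23·90)/(10 + 0.13·90) = 20700/217 ≈ 95.392
S = 1000/(20700/217) − 10 = 100/207 in ≈ 0.483 in
Ia = 0.2·(100/207) = 20/207 in ≈ 0.097 in
Since P=6.250 > Ia=0.097: effective rainfall P−Ia = 5095/828 in
Q: (5095/828)² ÷ (5495/828) = 5191805/909972 in (≈ 5.705 in)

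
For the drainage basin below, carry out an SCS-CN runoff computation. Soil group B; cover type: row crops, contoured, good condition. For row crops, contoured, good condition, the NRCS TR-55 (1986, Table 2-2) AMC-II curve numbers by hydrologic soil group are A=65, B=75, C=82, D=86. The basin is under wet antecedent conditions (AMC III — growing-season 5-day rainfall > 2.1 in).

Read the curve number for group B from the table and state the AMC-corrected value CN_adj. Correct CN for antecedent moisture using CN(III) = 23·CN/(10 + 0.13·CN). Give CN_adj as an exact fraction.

CN_adj = 6900/79 ≈ 87.342

NRCS table: row crops, contoured, good condition, soil group B → CN(II) = 75
CN(III) from CN(II)=75: (23·75)/(10 + 0.13·75) = 6900/79 ≈ 87.342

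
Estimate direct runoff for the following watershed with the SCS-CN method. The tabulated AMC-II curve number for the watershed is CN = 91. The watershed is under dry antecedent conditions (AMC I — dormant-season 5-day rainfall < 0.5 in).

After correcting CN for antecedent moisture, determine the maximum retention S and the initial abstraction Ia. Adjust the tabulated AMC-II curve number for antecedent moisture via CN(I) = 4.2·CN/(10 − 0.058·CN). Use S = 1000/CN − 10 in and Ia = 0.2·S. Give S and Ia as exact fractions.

S = 1500/637 in ≈ 2.355 in; Ia = 300/637 in ≈ 0.471 in

Dry (AMC I): CN(I) = 4.2·91/(10 − 0.058·91) = (1911/5)/(2361/500) = 63700/787 ≈ 80.940
S = 1000/(63700/787) − 10 = 1500/637 in ≈ 2.355 in
Ia = 0.2·(1500/637) = 300/637 in ≈ 0.471 in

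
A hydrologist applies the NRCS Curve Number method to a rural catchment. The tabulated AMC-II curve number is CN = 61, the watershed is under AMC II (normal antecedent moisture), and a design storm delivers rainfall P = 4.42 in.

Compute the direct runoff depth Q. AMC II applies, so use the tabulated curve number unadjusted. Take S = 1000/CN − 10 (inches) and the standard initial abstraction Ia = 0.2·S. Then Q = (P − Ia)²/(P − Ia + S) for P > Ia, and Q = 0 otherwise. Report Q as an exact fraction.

Average conditions: CN = 61 (no AMC adjustment).
Retention S: 1000/CN − 10 with CN=61.000 → S = 390/61 ≈ 6.393 in
Initial abstraction Ia = S/5 = (390/61)/5 = 78/61 ≈ 1.279 in
P − Ia = 4.420 − 1.279 = 9581/3050 ≈ 3.141 in (> 0, runoff occurs)
Runoff Q = (P−Ia)²/(P−Ia+S) = (3.141)²/(3.141+6.393) = 7061197/6822850 ≈ 1.035 in

Q = 7061197/6822850 in ≈ 1.035 in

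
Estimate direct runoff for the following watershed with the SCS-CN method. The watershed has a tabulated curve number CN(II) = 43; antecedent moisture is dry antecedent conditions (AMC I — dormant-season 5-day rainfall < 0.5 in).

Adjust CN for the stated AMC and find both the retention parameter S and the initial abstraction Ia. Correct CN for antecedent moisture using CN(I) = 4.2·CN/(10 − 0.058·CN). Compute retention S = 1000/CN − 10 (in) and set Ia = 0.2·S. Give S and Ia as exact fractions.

Adjust CN=43 to AMC I: 4.2·43/(10 − 0.058·43) → (903/5) ÷ (3753/500) = 30100/1251 ≈ 24.061
Retention S: 1000/CN − 10 with CN=24.061 → S = 9500/301 ≈ 31.561 in
Ia = 0.2·(9500/301) = 1900/301 in ≈ 6.312 in

S = 9500/301 in ≈ 31.561 in; Ia = 1900/301 in ≈ 6.312 in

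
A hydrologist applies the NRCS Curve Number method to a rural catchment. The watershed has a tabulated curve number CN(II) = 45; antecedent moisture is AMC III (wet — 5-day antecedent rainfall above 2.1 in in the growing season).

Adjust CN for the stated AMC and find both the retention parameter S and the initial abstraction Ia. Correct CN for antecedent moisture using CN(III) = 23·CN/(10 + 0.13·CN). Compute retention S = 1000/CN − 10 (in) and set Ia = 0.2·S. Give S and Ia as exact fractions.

Adjust CN=45 to AMC III: 23·45/(10 + 0.13·45) → 1035 ÷ (317/20) = 20700/317 ≈ 65.300
S = 1000/(20700/317) − 10 = 1100/207 in ≈ 5.314 in
Ia = 0.2S: 0.2·5.314 = 1.063 in (exactly 220/207)

S = 1100/207 in ≈ 5.314 in; Ia = 220/207 in ≈ 1.063 in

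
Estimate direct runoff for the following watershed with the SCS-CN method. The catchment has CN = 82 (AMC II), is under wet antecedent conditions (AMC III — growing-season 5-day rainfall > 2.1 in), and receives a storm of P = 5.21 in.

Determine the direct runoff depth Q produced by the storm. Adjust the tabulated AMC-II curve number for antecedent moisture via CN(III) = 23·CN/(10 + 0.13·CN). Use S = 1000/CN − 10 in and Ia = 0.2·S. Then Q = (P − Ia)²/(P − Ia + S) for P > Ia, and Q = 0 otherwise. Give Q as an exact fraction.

Q = 224015729809/53119472900 in ≈ 4.217 in

Adjust CN=82 to AMC III: 23·82/(10 + 0.13·82) → 1886 ÷ (1033/50) = 94300/1033 ≈ 91.288
Max retention: S = 1000/(94300/1033) − 10 = 900/943 in (≈ 0.954 in)
Ia = 0.2·(900/943) = 180/943 in ≈ 0.191 in
Excess rainfall: 5.210 − 0.191 = 5.019 in; P > Ia so Q > 0
Q = (473303/94300)²/((473303/94300) + 900/943) = (224015729809/8892490000)/(563303/94300) = 224015729809/53119472900 in ≈ 4.217 in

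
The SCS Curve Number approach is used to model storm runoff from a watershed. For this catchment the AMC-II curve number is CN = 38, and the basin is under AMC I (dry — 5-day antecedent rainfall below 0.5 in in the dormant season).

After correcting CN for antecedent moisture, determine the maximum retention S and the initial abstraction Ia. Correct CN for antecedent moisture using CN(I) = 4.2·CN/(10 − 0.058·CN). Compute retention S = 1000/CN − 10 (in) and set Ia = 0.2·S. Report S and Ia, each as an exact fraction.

Dry (AMC I): CN(I) = 4.2·38/(10 − 0.058·38) = (798/5)/(1949/250) = 39900/1949 ≈ 20.472
Max retention: S = 1000/(39900/1949) − 10 = 15500/399 in (≈ 38.847 in)
Ia = 0.2S: 0.2·38.847 = 7.769 in (exactly 3100/399)

S = 15500/399 in ≈ 38.847 in; Ia = 3100/399 in ≈ 7.769 in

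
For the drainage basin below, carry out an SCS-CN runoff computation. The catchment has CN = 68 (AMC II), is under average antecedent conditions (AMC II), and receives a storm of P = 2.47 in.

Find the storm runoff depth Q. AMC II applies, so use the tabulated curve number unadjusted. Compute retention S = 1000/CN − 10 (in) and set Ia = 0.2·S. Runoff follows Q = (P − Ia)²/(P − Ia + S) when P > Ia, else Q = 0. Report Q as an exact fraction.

Average conditions: CN = 68 (no AMC adjustment).
Retention S: 1000/CN − 10 with CN=68.000 → S = 80/17 ≈ 4.706 in
Ia = 0.2S: 0.2·4.706 = 0.941 in (exactly 16/17)
P − Ia = 2.470 − 0.941 = 2599/1700 ≈ 1.529 in (> 0, runoff occurs)
Runoff Q = (P−Ia)²/(P−Ia+S) = (1.529)²/(1.529+4.706) = 6754801/18018300 ≈ 0.375 in

Q = 6754801/18018300 in ≈ 0.375 in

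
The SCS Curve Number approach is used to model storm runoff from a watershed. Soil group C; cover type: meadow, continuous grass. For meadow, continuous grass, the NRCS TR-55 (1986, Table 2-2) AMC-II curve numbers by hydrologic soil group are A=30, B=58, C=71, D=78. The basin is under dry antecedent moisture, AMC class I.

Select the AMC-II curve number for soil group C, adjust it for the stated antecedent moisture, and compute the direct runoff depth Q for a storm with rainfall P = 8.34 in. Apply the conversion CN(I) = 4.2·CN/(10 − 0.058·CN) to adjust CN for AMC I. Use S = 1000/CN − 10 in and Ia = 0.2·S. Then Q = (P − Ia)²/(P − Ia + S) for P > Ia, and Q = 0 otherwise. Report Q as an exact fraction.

Q = 227287702009/89590238850 in ≈ 2.537 in

NRCS table: meadow, continuous grass, soil group C → CN(II) = 71
Dry (AMC I): CN(I) = 4.2·71/(10 − 0.058·71) = (1491/5)/(2941/500) = 149100/2941 ≈ 50.697
Retention S: 1000/CN − 10 with CN=50.697 → S = 14500/1491 ≈ 9.725 in
Initial abstraction Ia = S/5 = (14500/1491)/5 = 2900/1491 ≈ 1.945 in
P − Ia = 8.340 − 1.945 = 476747/74550 ≈ 6.395 in (> 0, runoff occurs)
Q = (476747/74550)²/((476747/74550) + 14500/1491) = (227287702009/5557702500)/(1201747/74550) = 227287702009/89590238850 in ≈ 2.537 in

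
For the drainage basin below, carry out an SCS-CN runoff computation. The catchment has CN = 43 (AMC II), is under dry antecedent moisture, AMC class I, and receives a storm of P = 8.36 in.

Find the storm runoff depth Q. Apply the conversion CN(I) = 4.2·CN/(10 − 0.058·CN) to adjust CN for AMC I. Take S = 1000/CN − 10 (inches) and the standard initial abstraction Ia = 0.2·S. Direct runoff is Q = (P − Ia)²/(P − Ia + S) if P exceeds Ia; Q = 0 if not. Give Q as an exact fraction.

Adjust CN=43 to AMC I: 4.2·43/(10 − 0.058·43) → (903/5) ÷ (3753/500) = 30100/1251 ≈ 24.061
Retention S: 1000/CN − 10 with CN=24.061 → S = 9500/301 ≈ 31.561 in
Ia = 0.2S: 0.2·31.561 = 6.312 in (exactly 1900/301)
Since P=8.360 > Ia=6.312: effective rainfall P−Ia = 15409/7525 in
Q = (15409/7525)²/((15409/7525) + 9500/301) = (237437281/56625625)/(252909/7525) = 12496699/100165275 in ≈ 0.125 in

Q = 12496699/100165275 in ≈ 0.125 in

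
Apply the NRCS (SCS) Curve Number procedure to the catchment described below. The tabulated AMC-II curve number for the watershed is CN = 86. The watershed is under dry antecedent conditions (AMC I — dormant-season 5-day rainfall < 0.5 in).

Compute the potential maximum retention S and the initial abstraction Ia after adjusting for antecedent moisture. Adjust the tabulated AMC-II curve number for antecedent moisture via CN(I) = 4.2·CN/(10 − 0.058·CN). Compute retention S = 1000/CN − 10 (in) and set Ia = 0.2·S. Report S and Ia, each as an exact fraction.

S = 500/129 in ≈ 3.876 in; Ia = 100/129 in ≈ 0.775 in

Dry (AMC I): CN(I) = 4.2·86/(10 − 0.058·86) = (1806/5)/(1253/250) = 12900/179 ≈ 72.067
Retention S: 1000/CN − 10 with CN=72.067 → S = 500/129 ≈ 3.876 in
Ia = 0.2·(500/129) = 100/129 in ≈ 0.775 in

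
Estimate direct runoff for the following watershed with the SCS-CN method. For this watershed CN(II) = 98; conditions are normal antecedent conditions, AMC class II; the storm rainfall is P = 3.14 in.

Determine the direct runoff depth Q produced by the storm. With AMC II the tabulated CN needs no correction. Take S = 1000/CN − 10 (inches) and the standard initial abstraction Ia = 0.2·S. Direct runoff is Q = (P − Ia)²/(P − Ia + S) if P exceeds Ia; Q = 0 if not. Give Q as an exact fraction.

Q = 57653649/19827850 in ≈ 2.908 in

Average conditions: CN = 98 (no AMC adjustment).
Retention S: 1000/CN − 10 with CN=98.000 → S = 10/49 ≈ 0.204 in
Ia = 0.2S: 0.2·0.204 = 0.041 in (exactly 2/49)
Excess rainfall: 3.140 − 0.041 = 3.099 in; P > Ia so Q > 0
Runoff Q = (P−Ia)²/(P−Ia+S) = (3.099)²/(3.099+0.204) = 57653649/19827850 ≈ 2.908 in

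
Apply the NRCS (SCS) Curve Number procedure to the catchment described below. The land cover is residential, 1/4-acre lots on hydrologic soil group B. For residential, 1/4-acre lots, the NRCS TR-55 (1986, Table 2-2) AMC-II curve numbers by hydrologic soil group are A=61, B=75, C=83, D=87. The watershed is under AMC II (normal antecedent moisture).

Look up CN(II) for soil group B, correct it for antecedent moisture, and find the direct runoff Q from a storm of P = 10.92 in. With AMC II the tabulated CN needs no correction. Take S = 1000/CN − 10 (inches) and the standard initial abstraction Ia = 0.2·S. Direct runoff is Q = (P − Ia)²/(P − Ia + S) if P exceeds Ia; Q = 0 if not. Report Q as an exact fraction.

Q = 591361/76425 in ≈ 7.738 in

NRCS table: residential, 1/4-acre lots, soil group B → CN(II) = 75
AMC II — tabulated CN = 75 applies directly.
Retention S: 1000/CN − 10 with CN=75.000 → S = 10/3 ≈ 3.333 in
Ia = 0.2S: 0.2·3.333 = 0.667 in (exactly 2/3)
Since P=10.920 > Ia=0.667: effective rainfall P−Ia = 769/75 in
Q: (769/75)² ÷ (1019/75) = 591361/76425 in (≈ 7.738 in)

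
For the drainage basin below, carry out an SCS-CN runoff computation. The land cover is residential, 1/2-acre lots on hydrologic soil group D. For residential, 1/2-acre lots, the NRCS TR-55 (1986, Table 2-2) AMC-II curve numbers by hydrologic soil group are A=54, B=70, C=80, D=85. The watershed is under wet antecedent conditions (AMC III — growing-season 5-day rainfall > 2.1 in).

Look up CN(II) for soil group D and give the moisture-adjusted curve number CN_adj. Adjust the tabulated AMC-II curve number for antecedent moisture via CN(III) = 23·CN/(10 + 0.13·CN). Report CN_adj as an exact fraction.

CN_adj = 39100/421 ≈ 92.874

NRCS table: residential, 1/2-acre lots, soil group D → CN(II) = 85
Adjust CN=85 to AMC III: 23·85/(10 + 0.13·85) → 1955 ÷ (421/20) = 39100/421 ≈ 92.874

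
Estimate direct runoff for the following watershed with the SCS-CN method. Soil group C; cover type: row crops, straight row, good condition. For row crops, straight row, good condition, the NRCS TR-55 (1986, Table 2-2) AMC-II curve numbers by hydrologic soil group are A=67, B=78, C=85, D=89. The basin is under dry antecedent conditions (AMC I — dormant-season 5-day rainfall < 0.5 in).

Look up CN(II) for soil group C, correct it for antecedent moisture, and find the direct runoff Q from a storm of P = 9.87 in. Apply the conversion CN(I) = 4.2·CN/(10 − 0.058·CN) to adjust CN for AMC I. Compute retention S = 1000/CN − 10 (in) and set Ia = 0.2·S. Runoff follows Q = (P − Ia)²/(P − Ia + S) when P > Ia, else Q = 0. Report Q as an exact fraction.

NRCS table: row crops, straight row, good condition, soil group C → CN(II) = 85
Adjust CN=85 to AMC I: 4.2·85/(10 − 0.058·85) → 357 ÷ (507/100) = 11900/169 ≈ 70.414
Retention S: 1000/CN − 10 with CN=70.414 → S = 500/119 ≈ 4.202 in
Ia = 0.2S: 0.2·4.202 = 0.840 in (exactly 100/119)
Since P=9.870 > Ia=0.840: effective rainfall P−Ia = 107453/11900 in
Q: (107453/11900)² ÷ (157453/11900) = 11546147209/1873690700 in (≈ 6.162 in)

Q = 11546147209/1873690700 in ≈ 6.162 in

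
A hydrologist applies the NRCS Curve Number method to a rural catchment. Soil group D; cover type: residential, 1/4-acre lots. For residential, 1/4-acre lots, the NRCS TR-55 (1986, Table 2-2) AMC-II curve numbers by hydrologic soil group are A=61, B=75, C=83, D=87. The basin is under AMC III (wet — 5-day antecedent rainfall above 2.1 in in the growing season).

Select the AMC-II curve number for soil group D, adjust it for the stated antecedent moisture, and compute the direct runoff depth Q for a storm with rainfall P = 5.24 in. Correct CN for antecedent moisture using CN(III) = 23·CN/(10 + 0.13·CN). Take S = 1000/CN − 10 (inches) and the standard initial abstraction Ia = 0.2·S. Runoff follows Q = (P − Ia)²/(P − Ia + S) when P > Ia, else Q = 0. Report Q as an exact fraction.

NRCS table: residential, 1/4-acre lots, soil group D → CN(II) = 87
CN(III) from CN(II)=87: (23·87)/(10 + 0.13·87) = 200100/2131 ≈ 93.900
Max retention: S = 1000/(200100/2131) − 10 = 1300/2001 in (≈ 0.650 in)
Initial abstraction Ia = S/5 = (1300/2001)/5 = 260/2001 ≈ 0.130 in
P − Ia = 5.240 − 0.130 = 255631/50025 ≈ 5.110 in (> 0, runoff occurs)
Runoff Q = (P−Ia)²/(P−Ia+S) = (5.110)²/(5.110+0.650) = 65347208161/14413753275 ≈ 4.534 in

Q = 65347208161/14413753275 in ≈ 4.534 in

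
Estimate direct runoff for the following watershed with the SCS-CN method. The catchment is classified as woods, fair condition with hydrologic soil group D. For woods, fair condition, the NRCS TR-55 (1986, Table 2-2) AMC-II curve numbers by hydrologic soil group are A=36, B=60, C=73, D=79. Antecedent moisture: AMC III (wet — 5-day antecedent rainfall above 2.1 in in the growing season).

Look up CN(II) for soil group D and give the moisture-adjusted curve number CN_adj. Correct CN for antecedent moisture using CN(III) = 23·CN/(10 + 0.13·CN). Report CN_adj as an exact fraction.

CN_adj = 181700/2027 ≈ 89.640

NRCS table: woods, fair condition, soil group D → CN(II) = 79
Wet (AMC III): CN(III) = 23·79/(10 + 0.13·79) = 1817/(2027/100) = 181700/2027 ≈ 89.640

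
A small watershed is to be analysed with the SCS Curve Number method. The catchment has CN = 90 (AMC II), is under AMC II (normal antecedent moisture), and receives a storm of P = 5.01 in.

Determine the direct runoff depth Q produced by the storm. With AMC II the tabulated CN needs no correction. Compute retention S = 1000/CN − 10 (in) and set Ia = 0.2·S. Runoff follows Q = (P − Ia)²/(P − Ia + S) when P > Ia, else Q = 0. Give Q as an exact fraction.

CN(II) = 90; AMC II needs no correction.
S = 1000/90 − 10 = 10/9 in ≈ 1.111 in
Ia = 0.2S: 0.2·1.111 = 0.222 in (exactly 2/9)
Since P=5.010 > Ia=0.222: effective rainfall P−Ia = 4309/900 in
Runoff Q = (P−Ia)²/(P−Ia+S) = (4.788)²/(4.788+1.111) = 18567481/4778100 ≈ 3.886 in

Q = 18567481/4778100 in ≈ 3.886 in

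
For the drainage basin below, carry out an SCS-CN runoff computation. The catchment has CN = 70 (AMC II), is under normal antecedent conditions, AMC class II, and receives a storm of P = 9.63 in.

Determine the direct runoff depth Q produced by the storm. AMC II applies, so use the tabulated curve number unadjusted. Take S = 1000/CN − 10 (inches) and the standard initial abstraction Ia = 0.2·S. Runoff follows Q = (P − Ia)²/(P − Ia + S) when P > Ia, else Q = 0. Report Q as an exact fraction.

Average conditions: CN = 70 (no AMC adjustment).
Retention S: 1000/CN − 10 with CN=70.000 → S = 30/7 ≈ 4.286 in
Initial abstraction Ia = S/5 = (30/7)/5 = 6/7 ≈ 0.857 in
P − Ia = 9.630 − 0.857 = 6141/700 ≈ 8.773 in (> 0, runoff occurs)
Q: (6141/700)² ÷ (9141/700) = 12570627/2132900 in (≈ 5.894 in)

Q = 12570627/2132900 in ≈ 5.894 in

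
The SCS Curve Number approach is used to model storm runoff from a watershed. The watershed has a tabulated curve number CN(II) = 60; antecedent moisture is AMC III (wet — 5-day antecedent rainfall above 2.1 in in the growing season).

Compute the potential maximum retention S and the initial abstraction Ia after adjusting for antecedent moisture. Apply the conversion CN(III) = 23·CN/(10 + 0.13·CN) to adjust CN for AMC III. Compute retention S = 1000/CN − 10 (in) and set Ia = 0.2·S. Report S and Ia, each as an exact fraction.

CN(III) from CN(II)=60: (23·60)/(10 + 0.13·60) = 6900/89 ≈ 77.528
S = 1000/(6900/89) − 10 = 200/69 in ≈ 2.899 in
Initial abstraction Ia = S/5 = (200/69)/5 = 40/69 ≈ 0.580 in

S = 200/69 in ≈ 2.899 in; Ia = 40/69 in ≈ 0.580 in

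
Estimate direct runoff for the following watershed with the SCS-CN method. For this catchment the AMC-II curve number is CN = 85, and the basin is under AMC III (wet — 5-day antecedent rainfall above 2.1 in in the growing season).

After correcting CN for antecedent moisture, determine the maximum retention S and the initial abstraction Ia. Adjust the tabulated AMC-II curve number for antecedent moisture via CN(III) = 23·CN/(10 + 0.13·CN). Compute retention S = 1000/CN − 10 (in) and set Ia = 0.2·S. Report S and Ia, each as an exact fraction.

S = 300/391 in ≈ 0.767 in; Ia = 60/391 in ≈ 0.153 in

Adjust CN=85 to AMC III: 23·85/(10 + 0.13·85) → 1955 ÷ (421/20) = 39100/421 ≈ 92.874
Retention S: 1000/CN − 10 with CN=92.874 → S = 300/391 ≈ 0.767 in
Initial abstraction Ia = S/5 = (300/391)/5 = 60/391 ≈ 0.153 in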